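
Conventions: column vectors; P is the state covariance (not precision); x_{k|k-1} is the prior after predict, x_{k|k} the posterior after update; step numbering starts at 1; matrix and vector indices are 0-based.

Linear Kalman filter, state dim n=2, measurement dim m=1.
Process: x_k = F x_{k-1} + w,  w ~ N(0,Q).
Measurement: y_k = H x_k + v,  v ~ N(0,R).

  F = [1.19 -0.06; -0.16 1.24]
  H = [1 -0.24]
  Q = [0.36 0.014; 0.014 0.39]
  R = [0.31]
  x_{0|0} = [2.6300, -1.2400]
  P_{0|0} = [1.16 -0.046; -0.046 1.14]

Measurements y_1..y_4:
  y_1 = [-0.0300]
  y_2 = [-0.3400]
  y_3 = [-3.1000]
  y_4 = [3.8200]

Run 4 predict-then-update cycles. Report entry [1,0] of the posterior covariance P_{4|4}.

P_post[1,0] = 1.3606

step 1: x^-=[3.2041, -1.9584]  P^-=[2.0133 -0.3600; -0.3600 2.1908]  S=[2.6223]  K=[0.8007; -0.3378]  nu=[-3.7041]  x^+=[0.2382, -0.7072]  P^+=[0.3320 0.3493; 0.3493 1.8916]
step 2: x^-=[0.3258, -0.9150]  P^-=[0.7871 0.3288; 0.3288 3.1684]  S=[1.1218]  K=[0.6313; -0.3848]  nu=[-0.8854]  x^+=[-0.2332, -0.5743]  P^+=[0.3400 0.6013; 0.6013 3.0024]
step 3: x^-=[-0.2430, -0.6749]  P^-=[0.7664 0.6189; 0.6189 4.7765]  S=[1.0545]  K=[0.5860; -0.5002]  nu=[-3.0190]  x^+=[-2.0120, 0.8352]  P^+=[0.4044 0.9280; 0.9280 4.5127]
step 4: x^-=[-2.4444, 1.3576]  P^-=[0.8164 0.9795; 0.9795 6.9709]  S=[1.0577]  K=[0.5496; -0.6557]  nu=[6.5903]  x^+=[1.1773, -2.9634]  P^+=[0.4969 1.3606; 1.3606 6.5162]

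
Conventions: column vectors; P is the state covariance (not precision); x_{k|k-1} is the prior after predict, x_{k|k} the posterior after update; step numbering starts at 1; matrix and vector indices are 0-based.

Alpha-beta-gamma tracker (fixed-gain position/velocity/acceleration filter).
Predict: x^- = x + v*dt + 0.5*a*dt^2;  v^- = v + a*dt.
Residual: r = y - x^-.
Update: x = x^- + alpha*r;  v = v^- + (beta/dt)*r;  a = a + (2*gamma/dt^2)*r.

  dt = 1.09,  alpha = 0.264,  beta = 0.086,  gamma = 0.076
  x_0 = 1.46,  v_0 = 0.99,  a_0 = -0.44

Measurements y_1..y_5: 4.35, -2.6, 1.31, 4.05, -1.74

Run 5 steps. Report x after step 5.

step 1: x_pred=2.2777  r=2.0723  x^+=2.8248  v^+=0.6739  a^+=-0.1749
step 2: x_pred=3.4555  r=-6.0555  x^+=1.8568  v^+=0.0055  a^+=-0.9496
step 3: x_pred=1.2987  r=0.0113  x^+=1.3017  v^+=-1.0287  a^+=-0.9481
step 4: x_pred=-0.3828  r=4.4328  x^+=0.7875  v^+=-1.7124  a^+=-0.3810
step 5: x_pred=-1.3054  r=-0.4346  x^+=-1.4201  v^+=-2.1620  a^+=-0.4366

x_post = -1.4201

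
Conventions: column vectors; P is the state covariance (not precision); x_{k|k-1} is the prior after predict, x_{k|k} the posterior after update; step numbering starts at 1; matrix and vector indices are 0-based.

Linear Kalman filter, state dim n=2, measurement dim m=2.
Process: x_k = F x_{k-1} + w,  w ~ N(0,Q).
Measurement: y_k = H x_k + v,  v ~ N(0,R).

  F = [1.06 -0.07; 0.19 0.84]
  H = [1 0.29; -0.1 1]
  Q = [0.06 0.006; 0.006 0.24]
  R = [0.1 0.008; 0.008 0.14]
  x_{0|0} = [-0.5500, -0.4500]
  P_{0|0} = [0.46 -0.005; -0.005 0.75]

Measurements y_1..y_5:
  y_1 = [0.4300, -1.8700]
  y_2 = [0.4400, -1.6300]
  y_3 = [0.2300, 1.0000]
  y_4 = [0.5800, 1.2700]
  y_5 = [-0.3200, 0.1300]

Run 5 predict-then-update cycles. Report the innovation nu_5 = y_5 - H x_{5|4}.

innov = [-0.8885, -0.7327]

step 1: x^-=[-0.5515, -0.4825]  P^-=[0.5813 0.0502; 0.0502 0.7842]  S=[0.7763 0.2260; 0.2260 0.9200]  K=[0.8293 -0.2124; 0.1195 0.8176]  nu=[1.1214, -1.4426]  x^+=[0.6849, -1.5279]  P^+=[0.0855 -0.0146; -0.0146 0.1140]
step 2: x^-=[0.8330, -1.1533]  P^-=[0.1587 0.0037; 0.0037 0.3189]  S=[0.2877 0.0882; 0.0882 0.4597]  K=[0.5988 -0.1413; 0.1296 0.6679]  nu=[-0.0585, -0.3934]  x^+=[0.8535, -1.4237]  P^+=[0.0613 -0.0089; -0.0089 0.0937]
step 3: x^-=[1.0044, -1.0337]  P^-=[0.1307 0.0051; 0.0051 0.3055]  S=[0.2593 0.0884; 0.0884 0.4458]  K=[0.5532 -0.1277; 0.1371 0.6569]  nu=[-0.4746, 2.1341]  x^+=[0.4693, 0.3032]  P^+=[0.0566 -0.0078; -0.0078 0.0923]
step 4: x^-=[0.4763, 0.3439]  P^-=[0.1252 0.0051; 0.0051 0.3047]  S=[0.2538 0.0888; 0.0888 0.4449]  K=[0.5428 -0.1250; 0.1388 0.6560]  nu=[0.0040, 0.9738]  x^+=[0.3568, 0.9832]  P^+=[0.0555 -0.0076; -0.0076 0.0922]
step 5: x^-=[0.3093, 0.8936]  P^-=[0.1239 0.0051; 0.0051 0.3046]  S=[0.2525 0.0889; 0.0889 0.4448]  K=[0.5404 -0.1244; 0.1391 0.6558]  nu=[-0.8885, -0.7327]  x^+=[-0.0797, 0.2895]  P^+=[0.0552 -0.0076; -0.0076 0.0922]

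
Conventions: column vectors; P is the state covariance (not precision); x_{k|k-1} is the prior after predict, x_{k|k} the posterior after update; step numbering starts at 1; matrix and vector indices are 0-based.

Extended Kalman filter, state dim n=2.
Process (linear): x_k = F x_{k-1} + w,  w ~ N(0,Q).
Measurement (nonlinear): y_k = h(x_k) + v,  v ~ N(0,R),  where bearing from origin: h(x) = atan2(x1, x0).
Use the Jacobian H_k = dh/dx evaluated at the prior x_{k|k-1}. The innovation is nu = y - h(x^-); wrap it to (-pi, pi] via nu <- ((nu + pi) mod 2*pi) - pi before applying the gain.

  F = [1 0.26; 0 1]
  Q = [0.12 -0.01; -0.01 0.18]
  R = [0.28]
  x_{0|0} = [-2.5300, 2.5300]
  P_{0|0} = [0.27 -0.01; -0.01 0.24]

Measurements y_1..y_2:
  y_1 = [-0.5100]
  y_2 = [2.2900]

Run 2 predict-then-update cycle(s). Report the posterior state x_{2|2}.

x_post = [-0.4277, 3.2063]

step 1: x^-=[-1.8722, 2.5300]  P^-=[0.4010 0.0424; 0.0424 0.4200]  H_jac=[-0.2554 -0.1890]  S=[0.3253]  K=[-0.3395; -0.2773]  nu=[-2.7179]  x^+=[-0.9494, 3.2838]  P^+=[0.3635 0.0118; 0.0118 0.3950]
step 2: x^-=[-0.0956, 3.2838]  P^-=[0.5163 0.1045; 0.1045 0.5750]  H_jac=[-0.3043 -0.0089]  S=[0.3284]  K=[-0.4812; -0.1123]  nu=[0.6901]  x^+=[-0.4277, 3.2063]  P^+=[0.4403 0.0867; 0.0867 0.5708]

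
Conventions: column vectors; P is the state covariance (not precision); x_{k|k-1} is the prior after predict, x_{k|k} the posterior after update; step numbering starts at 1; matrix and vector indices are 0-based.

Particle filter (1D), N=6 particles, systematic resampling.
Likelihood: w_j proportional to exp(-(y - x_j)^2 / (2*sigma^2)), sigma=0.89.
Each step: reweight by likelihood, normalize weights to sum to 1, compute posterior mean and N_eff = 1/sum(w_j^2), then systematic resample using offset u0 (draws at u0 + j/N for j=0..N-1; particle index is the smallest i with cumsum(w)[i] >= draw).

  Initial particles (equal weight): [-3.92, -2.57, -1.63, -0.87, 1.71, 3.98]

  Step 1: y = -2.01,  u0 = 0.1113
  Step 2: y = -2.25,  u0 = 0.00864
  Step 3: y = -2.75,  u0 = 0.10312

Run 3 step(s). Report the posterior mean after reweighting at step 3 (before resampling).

step 1: w=[0.0440, 0.3608, 0.4015, 0.1936, 0.0001, 0.0000]  mean=-1.9225  Neff=3.0228  idx=[1, 1, 2, 2, 2, 3]
step 2: w=[0.2070, 0.2070, 0.1732, 0.1732, 0.1732, 0.0664]  mean=-1.9687  Neff=5.5523  idx=[0, 0, 1, 2, 3, 4]
step 3: w=[0.2279, 0.2279, 0.2279, 0.1054, 0.1054, 0.1054]  mean=-2.2728  Neff=5.2856  idx=[0, 1, 1, 2, 3, 5]

post_mean = -2.2728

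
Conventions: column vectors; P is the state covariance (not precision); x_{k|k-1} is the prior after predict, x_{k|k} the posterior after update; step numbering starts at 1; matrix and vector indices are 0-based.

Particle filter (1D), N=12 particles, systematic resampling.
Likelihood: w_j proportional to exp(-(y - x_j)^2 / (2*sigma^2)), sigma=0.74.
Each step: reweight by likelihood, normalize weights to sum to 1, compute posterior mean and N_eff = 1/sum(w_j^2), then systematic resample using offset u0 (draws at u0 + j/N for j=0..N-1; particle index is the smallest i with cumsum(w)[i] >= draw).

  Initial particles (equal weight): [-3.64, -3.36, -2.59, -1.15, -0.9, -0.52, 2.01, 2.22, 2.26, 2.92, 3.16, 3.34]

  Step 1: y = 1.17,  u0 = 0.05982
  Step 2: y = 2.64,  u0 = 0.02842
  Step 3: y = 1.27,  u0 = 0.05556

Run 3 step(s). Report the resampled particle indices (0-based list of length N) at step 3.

step 1: w=[0.0000, 0.0000, 0.0000, 0.0051, 0.0140, 0.0515, 0.3669, 0.2554, 0.2362, 0.0427, 0.0188, 0.0095]  mean=2.0086  Neff=3.8350  idx=[5, 6, 6, 6, 6, 7, 7, 7, 8, 8, 8, 10]
step 2: w=[0.0000, 0.0796, 0.0796, 0.0796, 0.0796, 0.0973, 0.0973, 0.0973, 0.1002, 0.1002, 0.1002, 0.0893]  mean=2.2491  Neff=10.8926  idx=[1, 2, 3, 4, 5, 6, 7, 8, 8, 9, 10, 11]
step 3: w=[0.1120, 0.1120, 0.1120, 0.1120, 0.0810, 0.0810, 0.0810, 0.0755, 0.0755, 0.0755, 0.0755, 0.0071]  mean=2.1446  Neff=10.7873  idx=[0, 1, 1, 2, 3, 4, 5, 6, 7, 8, 9, 10]

resampled_idx = [0, 1, 1, 2, 3, 4, 5, 6, 7, 8, 9, 10]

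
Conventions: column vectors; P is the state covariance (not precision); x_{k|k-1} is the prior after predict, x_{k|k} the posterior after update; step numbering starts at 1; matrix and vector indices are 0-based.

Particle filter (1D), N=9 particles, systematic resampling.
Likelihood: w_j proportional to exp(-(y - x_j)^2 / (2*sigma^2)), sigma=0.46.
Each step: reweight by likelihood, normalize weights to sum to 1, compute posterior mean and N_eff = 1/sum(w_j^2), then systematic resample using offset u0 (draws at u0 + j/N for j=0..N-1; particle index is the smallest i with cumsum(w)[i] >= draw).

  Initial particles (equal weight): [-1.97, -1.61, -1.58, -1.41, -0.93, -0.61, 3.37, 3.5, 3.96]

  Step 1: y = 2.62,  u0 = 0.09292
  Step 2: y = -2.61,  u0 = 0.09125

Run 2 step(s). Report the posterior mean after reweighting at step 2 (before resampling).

step 1: w=[0.0000, 0.0000, 0.0000, 0.0000, 0.0000, 0.0000, 0.6023, 0.3650, 0.0327]  mean=3.4367  Neff=2.0118  idx=[6, 6, 6, 6, 6, 7, 7, 7, 8]
step 2: w=[0.1971, 0.1971, 0.1971, 0.1971, 0.1971, 0.0048, 0.0048, 0.0048, 0.0000]  mean=3.3719  Neff=5.1455  idx=[0, 1, 1, 2, 2, 3, 3, 4, 4]

post_mean = 3.3719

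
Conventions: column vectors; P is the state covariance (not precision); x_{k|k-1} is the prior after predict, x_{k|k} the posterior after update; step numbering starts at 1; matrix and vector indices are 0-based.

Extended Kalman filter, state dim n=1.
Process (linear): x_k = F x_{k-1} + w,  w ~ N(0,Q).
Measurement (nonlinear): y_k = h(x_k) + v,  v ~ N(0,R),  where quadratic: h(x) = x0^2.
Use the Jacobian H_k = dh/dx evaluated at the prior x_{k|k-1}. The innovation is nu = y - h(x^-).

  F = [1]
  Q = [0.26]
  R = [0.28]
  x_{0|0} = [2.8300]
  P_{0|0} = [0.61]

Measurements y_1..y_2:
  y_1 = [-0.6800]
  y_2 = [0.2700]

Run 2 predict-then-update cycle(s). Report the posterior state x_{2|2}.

x_post = [0.8309]

step 1: x^-=[2.8300]  P^-=[0.8700]  H_jac=[5.6600]  S=[28.1510]  K=[0.1749]  nu=[-8.6889]  x^+=[1.3101]  P^+=[0.0087]
step 2: x^-=[1.3101]  P^-=[0.2687]  H_jac=[2.6203]  S=[2.1245]  K=[0.3313]  nu=[-1.4464]  x^+=[0.8309]  P^+=[0.0354]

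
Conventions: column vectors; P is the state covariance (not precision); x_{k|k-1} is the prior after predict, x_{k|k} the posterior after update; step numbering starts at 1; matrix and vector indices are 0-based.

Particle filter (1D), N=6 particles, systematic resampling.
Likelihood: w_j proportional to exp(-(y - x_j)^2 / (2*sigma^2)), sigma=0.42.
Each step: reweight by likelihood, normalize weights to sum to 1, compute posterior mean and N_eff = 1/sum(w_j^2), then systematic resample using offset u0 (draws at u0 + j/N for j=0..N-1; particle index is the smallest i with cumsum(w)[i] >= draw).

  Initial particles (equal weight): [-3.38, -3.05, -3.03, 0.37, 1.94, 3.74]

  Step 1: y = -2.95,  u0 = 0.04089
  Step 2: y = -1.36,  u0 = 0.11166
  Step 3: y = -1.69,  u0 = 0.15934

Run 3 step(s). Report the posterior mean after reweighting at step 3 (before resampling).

post_mean = -3.0392

step 1: w=[0.2325, 0.3818, 0.3857, 0.0000, 0.0000, 0.0000]  mean=-3.1190  Neff=2.8688  idx=[0, 0, 1, 1, 2, 2]
step 2: w=[0.0069, 0.0069, 0.2231, 0.2231, 0.2699, 0.2699]  mean=-3.0438  Neff=4.0751  idx=[2, 3, 3, 4, 5, 5]
step 3: w=[0.1539, 0.1539, 0.1539, 0.1794, 0.1794, 0.1794]  mean=-3.0392  Neff=5.9652  idx=[1, 2, 3, 4, 5, 5]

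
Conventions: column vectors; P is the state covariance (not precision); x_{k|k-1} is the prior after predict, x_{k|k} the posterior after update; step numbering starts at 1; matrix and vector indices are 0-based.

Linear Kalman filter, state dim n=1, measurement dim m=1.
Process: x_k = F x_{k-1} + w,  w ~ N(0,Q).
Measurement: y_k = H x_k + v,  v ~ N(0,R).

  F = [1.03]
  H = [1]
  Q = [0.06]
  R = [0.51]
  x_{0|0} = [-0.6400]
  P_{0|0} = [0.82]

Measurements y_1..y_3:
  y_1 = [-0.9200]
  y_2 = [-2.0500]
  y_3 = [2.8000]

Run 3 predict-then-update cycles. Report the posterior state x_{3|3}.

x_post = [0.1414]

step 1: x^-=[-0.6592]  P^-=[0.9299]  S=[1.4399]  K=[0.6458]  nu=[-0.2608]  x^+=[-0.8276]  P^+=[0.3294]
step 2: x^-=[-0.8525]  P^-=[0.4094]  S=[0.9194]  K=[0.4453]  nu=[-1.1975]  x^+=[-1.3857]  P^+=[0.2271]
step 3: x^-=[-1.4273]  P^-=[0.3009]  S=[0.8109]  K=[0.3711]  nu=[4.2273]  x^+=[0.1414]  P^+=[0.1893]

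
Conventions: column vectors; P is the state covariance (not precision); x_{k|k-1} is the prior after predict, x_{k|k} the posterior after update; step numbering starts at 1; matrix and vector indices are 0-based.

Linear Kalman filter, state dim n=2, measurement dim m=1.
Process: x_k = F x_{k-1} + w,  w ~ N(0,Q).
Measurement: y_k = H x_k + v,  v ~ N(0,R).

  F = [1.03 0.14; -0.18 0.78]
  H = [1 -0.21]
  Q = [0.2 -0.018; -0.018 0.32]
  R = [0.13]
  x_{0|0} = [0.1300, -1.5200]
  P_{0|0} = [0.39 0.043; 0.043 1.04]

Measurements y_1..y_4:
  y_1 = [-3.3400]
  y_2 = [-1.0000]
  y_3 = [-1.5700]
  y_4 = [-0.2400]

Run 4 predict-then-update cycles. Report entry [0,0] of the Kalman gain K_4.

step 1: x^-=[-0.0789, -1.2090]  P^-=[0.6465 0.0567; 0.0567 0.9533]  S=[0.7948]  K=[0.7985; -0.1805]  nu=[-3.5150]  x^+=[-2.8857, -0.5745]  P^+=[0.1398 0.1713; 0.1713 0.9274]
step 2: x^-=[-3.0527, 0.0713]  P^-=[0.4159 0.1907; 0.1907 0.8407]  S=[0.5029]  K=[0.7474; 0.0281]  nu=[2.0677]  x^+=[-1.5074, 0.1294]  P^+=[0.1350 0.1801; 0.1801 0.8403]
step 3: x^-=[-1.5345, 0.3722]  P^-=[0.4116 0.1889; 0.1889 0.7850]  S=[0.4969]  K=[0.7485; 0.0484]  nu=[0.0426]  x^+=[-1.5026, 0.3743]  P^+=[0.1332 0.1709; 0.1709 0.7839]
step 4: x^-=[-1.4952, 0.5624]  P^-=[0.4060 0.1759; 0.1759 0.7532]  S=[0.4953]  K=[0.7450; 0.0358]  nu=[1.3733]  x^+=[-0.4720, 0.6115]  P^+=[0.1310 0.1627; 0.1627 0.7526]

K[0,0] = 0.7450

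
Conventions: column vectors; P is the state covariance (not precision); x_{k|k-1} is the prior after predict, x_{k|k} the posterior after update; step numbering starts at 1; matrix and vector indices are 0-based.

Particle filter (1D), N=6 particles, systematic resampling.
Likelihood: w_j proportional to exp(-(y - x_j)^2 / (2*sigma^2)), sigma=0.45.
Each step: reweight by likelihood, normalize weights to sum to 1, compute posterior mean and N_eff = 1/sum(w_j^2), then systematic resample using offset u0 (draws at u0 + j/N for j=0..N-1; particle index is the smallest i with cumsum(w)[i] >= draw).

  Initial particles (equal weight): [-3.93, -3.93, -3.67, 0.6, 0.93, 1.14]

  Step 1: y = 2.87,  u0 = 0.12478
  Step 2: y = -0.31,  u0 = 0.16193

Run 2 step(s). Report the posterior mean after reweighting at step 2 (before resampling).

post_mean = 1.0462

step 1: w=[0.0000, 0.0000, 0.0000, 0.0042, 0.1292, 0.8666]  mean=1.1106  Neff=1.3026  idx=[4, 5, 5, 5, 5, 5]
step 2: w=[0.4465, 0.1107, 0.1107, 0.1107, 0.1107, 0.1107]  mean=1.0462  Neff=3.8363  idx=[0, 0, 1, 2, 4, 5]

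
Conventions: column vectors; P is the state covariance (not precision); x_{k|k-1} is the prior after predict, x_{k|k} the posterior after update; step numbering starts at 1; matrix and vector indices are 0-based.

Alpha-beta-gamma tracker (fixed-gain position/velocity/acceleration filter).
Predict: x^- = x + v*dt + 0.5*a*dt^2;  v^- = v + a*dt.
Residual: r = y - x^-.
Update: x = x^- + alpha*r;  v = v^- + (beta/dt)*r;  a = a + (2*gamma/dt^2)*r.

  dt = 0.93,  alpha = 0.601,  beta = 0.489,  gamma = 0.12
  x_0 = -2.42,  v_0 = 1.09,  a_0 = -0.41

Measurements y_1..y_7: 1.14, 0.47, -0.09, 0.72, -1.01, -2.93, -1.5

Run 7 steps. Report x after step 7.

step 1: x_pred=-1.5836  r=2.7236  x^+=0.0533  v^+=2.1408  a^+=0.3458
step 2: x_pred=2.1937  r=-1.7237  x^+=1.1578  v^+=1.5560  a^+=-0.1325
step 3: x_pred=2.5475  r=-2.6375  x^+=0.9624  v^+=0.0459  a^+=-0.8644
step 4: x_pred=0.6312  r=0.0888  x^+=0.6846  v^+=-0.7114  a^+=-0.8398
step 5: x_pred=-0.3402  r=-0.6698  x^+=-0.7427  v^+=-1.8446  a^+=-1.0257
step 6: x_pred=-2.9017  r=-0.0283  x^+=-2.9187  v^+=-2.8133  a^+=-1.0335
step 7: x_pred=-5.9821  r=4.4821  x^+=-3.2883  v^+=-1.4178  a^+=0.2102

x_post = -3.2883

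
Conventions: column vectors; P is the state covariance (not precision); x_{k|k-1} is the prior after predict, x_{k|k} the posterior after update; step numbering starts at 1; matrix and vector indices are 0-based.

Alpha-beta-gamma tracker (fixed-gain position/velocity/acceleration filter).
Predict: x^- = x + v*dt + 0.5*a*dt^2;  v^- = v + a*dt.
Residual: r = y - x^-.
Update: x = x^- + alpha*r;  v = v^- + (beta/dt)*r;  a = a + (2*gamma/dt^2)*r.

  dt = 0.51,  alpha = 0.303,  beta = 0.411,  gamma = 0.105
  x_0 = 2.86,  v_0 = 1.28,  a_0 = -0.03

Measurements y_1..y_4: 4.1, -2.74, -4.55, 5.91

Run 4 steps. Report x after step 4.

step 1: x_pred=3.5089  r=0.5911  x^+=3.6880  v^+=1.7411  a^+=0.4472
step 2: x_pred=4.6341  r=-7.3741  x^+=2.3998  v^+=-3.9735  a^+=-5.5065
step 3: x_pred=-0.3429  r=-4.2071  x^+=-1.6176  v^+=-10.1723  a^+=-8.9032
step 4: x_pred=-7.9633  r=13.8733  x^+=-3.7597  v^+=-3.5326  a^+=2.2978

x_post = -3.7597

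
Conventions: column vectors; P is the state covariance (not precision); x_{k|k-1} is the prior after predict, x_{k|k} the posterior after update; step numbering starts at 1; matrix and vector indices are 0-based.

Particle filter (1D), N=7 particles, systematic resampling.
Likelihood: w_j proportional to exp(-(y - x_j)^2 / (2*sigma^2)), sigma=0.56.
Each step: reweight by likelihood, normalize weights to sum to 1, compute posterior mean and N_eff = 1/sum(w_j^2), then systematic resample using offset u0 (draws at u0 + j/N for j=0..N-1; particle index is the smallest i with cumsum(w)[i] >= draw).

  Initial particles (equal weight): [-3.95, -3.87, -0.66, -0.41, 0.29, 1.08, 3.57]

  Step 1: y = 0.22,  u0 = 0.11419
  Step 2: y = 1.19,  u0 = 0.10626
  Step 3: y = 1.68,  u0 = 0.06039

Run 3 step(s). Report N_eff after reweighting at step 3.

N_eff = 4.4819

step 1: w=[0.0000, 0.0000, 0.1371, 0.2503, 0.4676, 0.1449, 0.0000]  mean=0.0990  Neff=3.1138  idx=[2, 3, 4, 4, 4, 4, 5]
step 2: w=[0.0020, 0.0080, 0.1308, 0.1308, 0.1308, 0.1308, 0.4668]  mean=0.6512  Neff=3.4921  idx=[2, 3, 4, 6, 6, 6, 6]
step 3: w=[0.0192, 0.0192, 0.0192, 0.2356, 0.2356, 0.2356, 0.2356]  mean=1.0345  Neff=4.4819  idx=[3, 3, 4, 4, 5, 6, 6]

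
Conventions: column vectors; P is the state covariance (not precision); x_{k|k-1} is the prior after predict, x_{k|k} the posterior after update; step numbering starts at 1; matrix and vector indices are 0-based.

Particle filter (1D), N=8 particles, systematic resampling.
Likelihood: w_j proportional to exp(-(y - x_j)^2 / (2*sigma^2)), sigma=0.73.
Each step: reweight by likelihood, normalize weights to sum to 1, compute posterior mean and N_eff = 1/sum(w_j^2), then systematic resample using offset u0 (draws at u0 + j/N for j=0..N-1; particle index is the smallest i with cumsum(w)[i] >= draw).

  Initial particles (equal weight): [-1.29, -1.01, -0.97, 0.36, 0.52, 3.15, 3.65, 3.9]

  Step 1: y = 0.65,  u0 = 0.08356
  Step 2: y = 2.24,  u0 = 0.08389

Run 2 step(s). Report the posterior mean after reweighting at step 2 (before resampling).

post_mean = 0.4711

step 1: w=[0.0139, 0.0359, 0.0406, 0.4398, 0.4684, 0.0014, 0.0001, 0.0000]  mean=0.3131  Neff=2.4043  idx=[2, 3, 3, 3, 4, 4, 4, 4]
step 2: w=[0.0002, 0.1013, 0.1013, 0.1013, 0.1740, 0.1740, 0.1740, 0.1740]  mean=0.4711  Neff=6.5855  idx=[1, 3, 4, 4, 5, 6, 7, 7]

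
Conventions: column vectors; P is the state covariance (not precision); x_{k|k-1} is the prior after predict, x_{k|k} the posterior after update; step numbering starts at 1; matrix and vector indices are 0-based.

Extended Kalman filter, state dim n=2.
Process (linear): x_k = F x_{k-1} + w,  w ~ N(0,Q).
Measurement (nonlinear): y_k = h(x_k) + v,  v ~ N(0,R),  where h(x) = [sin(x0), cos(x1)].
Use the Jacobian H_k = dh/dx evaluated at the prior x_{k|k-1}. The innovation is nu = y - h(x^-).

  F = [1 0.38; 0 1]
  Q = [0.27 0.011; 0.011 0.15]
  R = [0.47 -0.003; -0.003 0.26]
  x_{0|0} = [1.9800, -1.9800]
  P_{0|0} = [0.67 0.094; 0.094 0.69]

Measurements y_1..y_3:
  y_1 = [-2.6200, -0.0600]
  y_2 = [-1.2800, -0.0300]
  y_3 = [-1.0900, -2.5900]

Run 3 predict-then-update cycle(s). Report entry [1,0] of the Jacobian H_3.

H_jac[1,0] = 0.0000

step 1: x^-=[1.2276, -1.9800]  P^-=[1.1111 0.3672; 0.3672 0.8400]  H_jac=[0.3365 0.0000; 0.0000 0.9174]  S=[0.5958 0.1104; 0.1104 0.9670]  K=[0.5751 0.2827; 0.0611 0.7900]  nu=[-3.5617, 0.3379]  x^+=[-0.7253, -1.9306]  P^+=[0.8008 0.0782; 0.0782 0.2237]
step 2: x^-=[-1.4590, -1.9306]  P^-=[1.1626 0.1742; 0.1742 0.3737]  H_jac=[0.1116 0.0000; 0.0000 0.9360]  S=[0.4845 0.0152; 0.0152 0.5874]  K=[0.2593 0.2709; 0.0215 0.5949]  nu=[-0.2862, 0.3221]  x^+=[-1.4459, -1.7451]  P^+=[1.0847 0.0744; 0.0744 0.1652]
step 3: x^-=[-2.1091, -1.7451]  P^-=[1.4351 0.1482; 0.1482 0.3152]  H_jac=[-0.5126 0.0000; 0.0000 0.9848]  S=[0.8472 -0.0778; -0.0778 0.5657]  K=[-0.8556 0.1403; -0.0398 0.5432]  nu=[-0.2314, -2.4166]  x^+=[-2.2502, -3.0487]  P^+=[0.7852 0.0396; 0.0396 0.1435]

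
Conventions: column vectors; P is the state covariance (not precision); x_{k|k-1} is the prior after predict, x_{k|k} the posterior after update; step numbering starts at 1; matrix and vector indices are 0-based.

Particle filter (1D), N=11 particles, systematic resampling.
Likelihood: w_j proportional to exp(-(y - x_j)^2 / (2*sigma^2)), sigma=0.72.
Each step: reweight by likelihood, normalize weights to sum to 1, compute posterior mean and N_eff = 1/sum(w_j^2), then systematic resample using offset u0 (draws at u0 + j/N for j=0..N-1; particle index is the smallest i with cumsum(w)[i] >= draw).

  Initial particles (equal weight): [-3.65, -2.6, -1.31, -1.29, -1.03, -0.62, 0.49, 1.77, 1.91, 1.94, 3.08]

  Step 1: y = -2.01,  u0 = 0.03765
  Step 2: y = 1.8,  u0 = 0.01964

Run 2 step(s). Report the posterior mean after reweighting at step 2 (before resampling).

step 1: w=[0.0290, 0.2778, 0.2423, 0.2357, 0.1539, 0.0603, 0.0009, 0.0000, 0.0000, 0.0000, 0.0000]  mean=-1.6452  Neff=4.5534  idx=[1, 1, 1, 2, 2, 2, 3, 3, 3, 4, 5]
step 2: w=[0.0000, 0.0000, 0.0000, 0.0196, 0.0196, 0.0196, 0.0221, 0.0221, 0.0221, 0.0975, 0.7774]  mean=-0.7450  Neff=1.6221  idx=[4, 8, 9, 10, 10, 10, 10, 10, 10, 10, 10]

post_mean = -0.7450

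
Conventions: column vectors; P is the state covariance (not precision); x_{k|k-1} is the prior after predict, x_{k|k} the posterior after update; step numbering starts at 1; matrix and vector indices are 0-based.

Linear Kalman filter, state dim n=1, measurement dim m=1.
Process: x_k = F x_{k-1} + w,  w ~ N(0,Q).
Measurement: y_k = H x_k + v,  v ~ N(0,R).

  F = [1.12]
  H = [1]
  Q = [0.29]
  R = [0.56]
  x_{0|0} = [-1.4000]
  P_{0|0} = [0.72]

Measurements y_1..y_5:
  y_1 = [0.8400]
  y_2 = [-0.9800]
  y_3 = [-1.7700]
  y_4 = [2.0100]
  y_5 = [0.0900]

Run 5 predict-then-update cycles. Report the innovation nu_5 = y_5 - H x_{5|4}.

innov = [-0.4370]

step 1: x^-=[-1.5680]  P^-=[1.1932]  S=[1.7532]  K=[0.6806]  nu=[2.4080]  x^+=[0.0708]  P^+=[0.3811]
step 2: x^-=[0.0793]  P^-=[0.7681]  S=[1.3281]  K=[0.5783]  nu=[-1.0593]  x^+=[-0.5333]  P^+=[0.3239]
step 3: x^-=[-0.5973]  P^-=[0.6963]  S=[1.2563]  K=[0.5542]  nu=[-1.1727]  x^+=[-1.2473]  P^+=[0.3104]
step 4: x^-=[-1.3969]  P^-=[0.6793]  S=[1.2393]  K=[0.5481]  nu=[3.4069]  x^+=[0.4706]  P^+=[0.3070]
step 5: x^-=[0.5270]  P^-=[0.6751]  S=[1.2351]  K=[0.5466]  nu=[-0.4370]  x^+=[0.2882]  P^+=[0.3061]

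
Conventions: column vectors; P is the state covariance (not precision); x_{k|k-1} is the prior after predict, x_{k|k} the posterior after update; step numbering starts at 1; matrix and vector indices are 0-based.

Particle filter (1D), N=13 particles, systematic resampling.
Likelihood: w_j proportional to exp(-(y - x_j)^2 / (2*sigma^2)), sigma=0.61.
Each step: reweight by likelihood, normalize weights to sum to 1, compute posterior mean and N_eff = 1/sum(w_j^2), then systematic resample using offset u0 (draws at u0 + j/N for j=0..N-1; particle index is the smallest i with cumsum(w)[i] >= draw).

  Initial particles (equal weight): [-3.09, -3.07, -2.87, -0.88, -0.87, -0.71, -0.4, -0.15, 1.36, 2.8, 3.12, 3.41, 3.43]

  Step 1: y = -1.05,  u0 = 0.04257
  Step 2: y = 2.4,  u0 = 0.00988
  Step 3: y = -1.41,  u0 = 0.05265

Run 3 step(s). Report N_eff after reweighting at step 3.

N_eff = 8.0729

step 1: w=[0.0010, 0.0011, 0.0032, 0.2600, 0.2588, 0.2315, 0.1532, 0.0910, 0.0001, 0.0000, 0.0000, 0.0000, 0.0000]  mean=-0.7088  Neff=4.5461  idx=[3, 3, 3, 4, 4, 4, 4, 5, 5, 5, 6, 6, 7]
step 2: w=[0.0023, 0.0023, 0.0023, 0.0026, 0.0026, 0.0026, 0.0026, 0.0101, 0.0101, 0.0101, 0.1186, 0.1186, 0.7152]  mean=-0.2388  Neff=1.8517  idx=[4, 10, 10, 11, 12, 12, 12, 12, 12, 12, 12, 12, 12]
step 3: w=[0.2699, 0.1014, 0.1014, 0.1014, 0.0473, 0.0473, 0.0473, 0.0473, 0.0473, 0.0473, 0.0473, 0.0473, 0.0473]  mean=-0.4204  Neff=8.0729  idx=[0, 0, 0, 1, 1, 2, 3, 4, 5, 7, 9, 10, 12]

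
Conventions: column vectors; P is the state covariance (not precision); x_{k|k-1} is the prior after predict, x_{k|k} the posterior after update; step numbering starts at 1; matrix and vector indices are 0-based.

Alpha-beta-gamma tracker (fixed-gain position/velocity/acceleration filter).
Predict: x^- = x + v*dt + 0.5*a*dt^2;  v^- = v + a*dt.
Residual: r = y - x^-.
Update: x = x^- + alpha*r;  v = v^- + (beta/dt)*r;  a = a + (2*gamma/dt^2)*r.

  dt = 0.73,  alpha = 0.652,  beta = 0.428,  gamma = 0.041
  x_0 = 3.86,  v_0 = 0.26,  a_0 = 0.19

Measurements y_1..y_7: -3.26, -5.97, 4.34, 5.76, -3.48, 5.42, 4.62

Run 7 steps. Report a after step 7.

a_post = 0.5387

step 1: x_pred=4.1004  r=-7.3604  x^+=-0.6986  v^+=-3.9167  a^+=-0.9426
step 2: x_pred=-3.8089  r=-2.1611  x^+=-5.2179  v^+=-5.8719  a^+=-1.2751
step 3: x_pred=-9.8442  r=14.1842  x^+=-0.5961  v^+=1.5135  a^+=0.9075
step 4: x_pred=0.7506  r=5.0094  x^+=4.0167  v^+=5.1130  a^+=1.6783
step 5: x_pred=8.1964  r=-11.6764  x^+=0.5834  v^+=-0.5077  a^+=-0.1184
step 6: x_pred=0.1812  r=5.2388  x^+=3.5969  v^+=2.4774  a^+=0.6877
step 7: x_pred=5.5886  r=-0.9686  x^+=4.9571  v^+=2.4115  a^+=0.5387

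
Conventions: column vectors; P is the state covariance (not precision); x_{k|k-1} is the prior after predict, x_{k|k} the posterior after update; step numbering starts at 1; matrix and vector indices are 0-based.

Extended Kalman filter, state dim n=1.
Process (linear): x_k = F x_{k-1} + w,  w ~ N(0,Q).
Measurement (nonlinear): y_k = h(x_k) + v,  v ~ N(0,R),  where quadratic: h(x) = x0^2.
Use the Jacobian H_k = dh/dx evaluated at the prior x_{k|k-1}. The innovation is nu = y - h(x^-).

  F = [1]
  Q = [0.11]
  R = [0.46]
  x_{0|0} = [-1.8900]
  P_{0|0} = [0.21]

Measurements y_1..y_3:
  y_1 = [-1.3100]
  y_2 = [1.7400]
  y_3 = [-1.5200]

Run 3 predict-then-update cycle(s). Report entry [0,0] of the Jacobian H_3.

H_jac[0,0] = -2.0893

step 1: x^-=[-1.8900]  P^-=[0.3200]  H_jac=[-3.7800]  S=[5.0323]  K=[-0.2404]  nu=[-4.8821]  x^+=[-0.7165]  P^+=[0.0293]
step 2: x^-=[-0.7165]  P^-=[0.1393]  H_jac=[-1.4330]  S=[0.7460]  K=[-0.2675]  nu=[1.2266]  x^+=[-1.0446]  P^+=[0.0859]
step 3: x^-=[-1.0446]  P^-=[0.1959]  H_jac=[-2.0893]  S=[1.3150]  K=[-0.3112]  nu=[-2.6113]  x^+=[-0.2320]  P^+=[0.0685]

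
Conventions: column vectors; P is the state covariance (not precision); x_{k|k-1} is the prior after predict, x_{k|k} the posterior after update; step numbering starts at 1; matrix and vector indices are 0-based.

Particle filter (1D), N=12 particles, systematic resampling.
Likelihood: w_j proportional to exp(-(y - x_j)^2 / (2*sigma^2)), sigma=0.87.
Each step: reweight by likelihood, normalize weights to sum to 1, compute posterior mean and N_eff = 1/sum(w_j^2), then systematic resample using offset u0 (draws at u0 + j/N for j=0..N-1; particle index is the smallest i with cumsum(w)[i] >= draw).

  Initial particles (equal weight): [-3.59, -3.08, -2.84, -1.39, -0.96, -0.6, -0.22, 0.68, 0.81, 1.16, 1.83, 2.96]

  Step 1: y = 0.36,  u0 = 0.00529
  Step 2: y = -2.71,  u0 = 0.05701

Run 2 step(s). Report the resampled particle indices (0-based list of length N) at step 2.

resampled_idx = [0, 0, 0, 0, 0, 0, 0, 1, 1, 1, 2, 4]

step 1: w=[0.0000, 0.0001, 0.0003, 0.0293, 0.0701, 0.1206, 0.1775, 0.2072, 0.1939, 0.1453, 0.0532, 0.0025]  mean=0.3508  Neff=6.3981  idx=[3, 4, 5, 6, 6, 7, 7, 7, 8, 8, 9, 9]
step 2: w=[0.5892, 0.2464, 0.0984, 0.0310, 0.0310, 0.0009, 0.0009, 0.0009, 0.0005, 0.0005, 0.0001, 0.0001]  mean=-1.1252  Neff=2.3840  idx=[0, 0, 0, 0, 0, 0, 0, 1, 1, 1, 2, 4]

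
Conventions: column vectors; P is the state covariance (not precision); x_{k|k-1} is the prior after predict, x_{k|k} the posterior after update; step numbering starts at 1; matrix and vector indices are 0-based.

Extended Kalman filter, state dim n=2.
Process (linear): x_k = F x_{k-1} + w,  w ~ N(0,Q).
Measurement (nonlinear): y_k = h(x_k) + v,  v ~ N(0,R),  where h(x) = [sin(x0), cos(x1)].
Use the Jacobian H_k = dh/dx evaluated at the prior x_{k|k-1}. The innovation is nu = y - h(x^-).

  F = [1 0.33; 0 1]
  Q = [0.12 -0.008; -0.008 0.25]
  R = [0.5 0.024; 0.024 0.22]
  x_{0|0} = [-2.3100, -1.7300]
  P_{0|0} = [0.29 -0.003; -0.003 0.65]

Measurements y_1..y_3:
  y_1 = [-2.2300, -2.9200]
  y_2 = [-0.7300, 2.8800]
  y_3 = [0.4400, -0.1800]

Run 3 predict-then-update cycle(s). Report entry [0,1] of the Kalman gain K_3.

step 1: x^-=[-2.8809, -1.7300]  P^-=[0.4788 0.2035; 0.2035 0.9000]  H_jac=[-0.9662 0.0000; 0.0000 0.9874]  S=[0.9470 -0.1701; -0.1701 1.0974]  K=[-0.4687 0.1104; -0.0639 0.7999]  nu=[-1.9723, -2.7615]  x^+=[-2.2615, -3.8127]  P^+=[0.2398 0.0132; 0.0132 0.1767]
step 2: x^-=[-3.5197, -3.8127]  P^-=[0.3878 0.0635; 0.0635 0.4267]  H_jac=[-0.9294 0.0000; 0.0000 -0.6218]  S=[0.8349 0.0607; 0.0607 0.3850]  K=[-0.4291 -0.0349; -0.0208 -0.6859]  nu=[-1.0991, 3.6631]  x^+=[-3.1760, -6.3023]  P^+=[0.2317 0.0289; 0.0289 0.2435]
step 3: x^-=[-5.2558, -6.3023]  P^-=[0.3973 0.1013; 0.1013 0.4935]  H_jac=[0.5170 0.0000; 0.0000 0.0191]  S=[0.6062 0.0250; 0.0250 0.2202]  K=[0.3401 -0.0298; 0.0850 0.0331]  nu=[-0.4160, -1.1798]  x^+=[-5.3620, -6.3767]  P^+=[0.3275 0.0837; 0.0837 0.4887]

K[0,1] = -0.0298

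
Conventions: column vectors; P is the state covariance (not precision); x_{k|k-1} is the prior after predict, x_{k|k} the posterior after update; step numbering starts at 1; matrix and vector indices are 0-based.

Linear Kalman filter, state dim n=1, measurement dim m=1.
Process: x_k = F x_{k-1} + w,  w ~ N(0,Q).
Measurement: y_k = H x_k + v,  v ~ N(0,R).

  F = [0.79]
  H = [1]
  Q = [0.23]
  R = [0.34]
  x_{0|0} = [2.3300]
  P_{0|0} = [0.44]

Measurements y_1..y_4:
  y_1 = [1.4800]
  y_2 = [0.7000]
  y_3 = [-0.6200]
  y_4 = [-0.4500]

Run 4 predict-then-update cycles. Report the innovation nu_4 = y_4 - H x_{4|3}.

step 1: x^-=[1.8407]  P^-=[0.5046]  S=[0.8446]  K=[0.5974]  nu=[-0.3607]  x^+=[1.6252]  P^+=[0.2031]
step 2: x^-=[1.2839]  P^-=[0.3568]  S=[0.6968]  K=[0.5120]  nu=[-0.5839]  x^+=[0.9849]  P^+=[0.1741]
step 3: x^-=[0.7781]  P^-=[0.3387]  S=[0.6787]  K=[0.4990]  nu=[-1.3981]  x^+=[0.0804]  P^+=[0.1697]
step 4: x^-=[0.0635]  P^-=[0.3359]  S=[0.6759]  K=[0.4970]  nu=[-0.5135]  x^+=[-0.1917]  P^+=[0.1690]

innov = [-0.5135]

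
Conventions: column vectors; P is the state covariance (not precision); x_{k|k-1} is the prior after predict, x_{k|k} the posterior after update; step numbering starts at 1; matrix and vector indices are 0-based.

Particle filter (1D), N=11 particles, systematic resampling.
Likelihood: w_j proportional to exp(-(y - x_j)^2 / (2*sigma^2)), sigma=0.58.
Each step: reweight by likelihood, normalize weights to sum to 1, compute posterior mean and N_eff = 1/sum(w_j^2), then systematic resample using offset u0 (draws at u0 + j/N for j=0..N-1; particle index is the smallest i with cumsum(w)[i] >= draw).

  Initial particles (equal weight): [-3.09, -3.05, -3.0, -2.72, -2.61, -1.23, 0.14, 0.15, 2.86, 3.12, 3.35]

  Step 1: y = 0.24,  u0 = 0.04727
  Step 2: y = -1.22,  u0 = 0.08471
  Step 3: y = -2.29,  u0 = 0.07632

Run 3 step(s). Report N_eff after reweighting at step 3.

N_eff = 10.9858

step 1: w=[0.0000, 0.0000, 0.0000, 0.0000, 0.0000, 0.0200, 0.4893, 0.4907, 0.0000, 0.0000, 0.0000]  mean=0.1175  Neff=2.0809  idx=[6, 6, 6, 6, 6, 6, 7, 7, 7, 7, 7]
step 2: w=[0.0926, 0.0926, 0.0926, 0.0926, 0.0926, 0.0926, 0.0889, 0.0889, 0.0889, 0.0889, 0.0889]  mean=0.1444  Neff=10.9955  idx=[0, 1, 2, 3, 4, 5, 6, 7, 8, 9, 10]
step 3: w=[0.0939, 0.0939, 0.0939, 0.0939, 0.0939, 0.0939, 0.0873, 0.0873, 0.0873, 0.0873, 0.0873]  mean=0.1444  Neff=10.9858  idx=[0, 1, 2, 3, 4, 5, 6, 7, 8, 9, 10]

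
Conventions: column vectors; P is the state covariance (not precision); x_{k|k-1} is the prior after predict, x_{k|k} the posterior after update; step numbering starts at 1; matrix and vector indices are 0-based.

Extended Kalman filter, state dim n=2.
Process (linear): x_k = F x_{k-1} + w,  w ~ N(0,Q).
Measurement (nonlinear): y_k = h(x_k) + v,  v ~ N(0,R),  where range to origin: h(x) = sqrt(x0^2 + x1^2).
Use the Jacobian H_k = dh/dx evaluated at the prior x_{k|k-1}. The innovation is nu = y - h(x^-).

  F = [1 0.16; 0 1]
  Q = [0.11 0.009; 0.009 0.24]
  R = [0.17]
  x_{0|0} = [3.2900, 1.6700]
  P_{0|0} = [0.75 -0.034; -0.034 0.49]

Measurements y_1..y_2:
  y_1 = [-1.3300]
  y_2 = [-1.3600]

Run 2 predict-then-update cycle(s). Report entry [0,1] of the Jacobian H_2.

step 1: x^-=[3.5572, 1.6700]  P^-=[0.8617 0.0534; 0.0534 0.7300]  H_jac=[0.9052 0.4250]  S=[1.0490]  K=[0.7652; 0.3418]  nu=[-5.2597]  x^+=[-0.4676, -0.1279]  P^+=[0.2474 -0.2210; -0.2210 0.6074]
step 2: x^-=[-0.4880, -0.1279]  P^-=[0.3023 -0.1148; -0.1148 0.8474]  H_jac=[-0.9673 -0.2535]  S=[0.4510]  K=[-0.5838; -0.2302]  nu=[-1.8645]  x^+=[0.6005, 0.3012]  P^+=[0.1486 -0.1754; -0.1754 0.8235]

H_jac[0,1] = -0.2535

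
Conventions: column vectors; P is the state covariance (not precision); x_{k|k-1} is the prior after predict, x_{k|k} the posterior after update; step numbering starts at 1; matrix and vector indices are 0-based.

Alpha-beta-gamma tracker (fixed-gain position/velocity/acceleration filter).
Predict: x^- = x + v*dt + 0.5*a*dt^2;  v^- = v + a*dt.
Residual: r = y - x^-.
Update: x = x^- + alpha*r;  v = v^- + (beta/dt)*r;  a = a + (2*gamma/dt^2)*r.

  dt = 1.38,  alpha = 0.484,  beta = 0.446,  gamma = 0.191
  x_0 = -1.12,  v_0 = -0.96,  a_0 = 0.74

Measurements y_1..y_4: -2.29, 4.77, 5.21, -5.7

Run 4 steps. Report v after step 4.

step 1: x_pred=-1.7402  r=-0.5498  x^+=-2.0063  v^+=-0.1165  a^+=0.6297
step 2: x_pred=-1.5674  r=6.3374  x^+=1.4999  v^+=2.8007  a^+=1.9009
step 3: x_pred=7.1749  r=-1.9649  x^+=6.2239  v^+=4.7889  a^+=1.5068
step 4: x_pred=14.2674  r=-19.9674  x^+=4.6032  v^+=0.4151  a^+=-2.4984

v_post = 0.4151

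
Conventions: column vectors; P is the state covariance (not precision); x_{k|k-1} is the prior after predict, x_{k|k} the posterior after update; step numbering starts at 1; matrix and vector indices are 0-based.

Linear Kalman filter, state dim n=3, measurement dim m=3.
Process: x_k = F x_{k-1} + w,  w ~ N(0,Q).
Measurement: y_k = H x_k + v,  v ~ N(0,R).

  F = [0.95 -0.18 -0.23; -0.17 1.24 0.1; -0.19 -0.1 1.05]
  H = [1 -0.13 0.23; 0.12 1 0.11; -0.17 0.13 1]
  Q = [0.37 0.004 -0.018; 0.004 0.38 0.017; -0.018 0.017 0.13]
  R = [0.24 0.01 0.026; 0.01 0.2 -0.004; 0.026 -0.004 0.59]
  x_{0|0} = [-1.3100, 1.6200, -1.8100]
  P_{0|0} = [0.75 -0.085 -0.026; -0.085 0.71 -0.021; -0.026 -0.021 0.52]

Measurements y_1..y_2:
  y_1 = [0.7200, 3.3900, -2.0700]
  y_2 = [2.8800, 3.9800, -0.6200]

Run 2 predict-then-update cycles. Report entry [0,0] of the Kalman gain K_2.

K[0,0] = 0.6697

step 1: x^-=[-1.1198, 2.0505, -1.8136]  P^-=[1.1361 -0.3874 -0.2846; -0.3874 1.5301 0.0044; -0.2846 0.0044 0.7490]  S=[1.4111 -0.4532 -0.3535; -0.4532 1.6560 0.2895; -0.3535 0.2895 1.5127]  K=[0.7720 0.0727 -0.1826; -0.1435 0.8605 -0.0203; 0.0401 -0.0529 0.5470]  nu=[2.5235, 1.6734, -0.7133]  x^+=[1.0802, 3.1427, -2.1912]  P^+=[0.1948 0.0057 -0.0556; 0.0057 0.1745 -0.0409; -0.0556 -0.0409 0.3198]
step 2: x^-=[0.9645, 3.4942, -2.8203]  P^-=[0.5873 -0.0619 -0.1787; -0.0619 0.6466 -0.0079; -0.1787 -0.0079 0.5224]  S=[0.8002 -0.0776 -0.1449; -0.0776 0.8400 0.1090; -0.1449 0.1090 1.2017]  K=[0.6697 0.0699 -0.1640; -0.1136 0.7506 -0.0096; 0.0094 -0.0256 0.4626]  nu=[3.0184, 0.6803, 1.9100]  x^+=[2.7201, 3.6434, -1.9257]  P^+=[0.1699 0.0066 -0.0516; 0.0066 0.1515 -0.0302; -0.0516 -0.0302 0.2684]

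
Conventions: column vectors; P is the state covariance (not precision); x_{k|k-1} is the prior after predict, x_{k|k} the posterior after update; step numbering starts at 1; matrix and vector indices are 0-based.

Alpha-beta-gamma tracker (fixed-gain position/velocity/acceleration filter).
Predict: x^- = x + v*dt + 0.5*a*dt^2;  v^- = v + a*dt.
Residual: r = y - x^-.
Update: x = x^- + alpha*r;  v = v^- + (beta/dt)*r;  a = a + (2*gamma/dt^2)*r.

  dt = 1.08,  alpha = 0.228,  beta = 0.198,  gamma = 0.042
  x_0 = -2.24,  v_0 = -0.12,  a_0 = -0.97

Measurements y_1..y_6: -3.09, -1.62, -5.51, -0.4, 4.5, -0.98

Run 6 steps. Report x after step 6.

step 1: x_pred=-2.9353  r=-0.1547  x^+=-2.9706  v^+=-1.1960  a^+=-0.9811
step 2: x_pred=-4.8344  r=3.2144  x^+=-4.1015  v^+=-1.6663  a^+=-0.7496
step 3: x_pred=-6.3383  r=0.8283  x^+=-6.1495  v^+=-2.3240  a^+=-0.6900
step 4: x_pred=-9.0618  r=8.6618  x^+=-7.0869  v^+=-1.4812  a^+=-0.0662
step 5: x_pred=-8.7253  r=13.2253  x^+=-5.7099  v^+=0.8719  a^+=0.8862
step 6: x_pred=-4.2514  r=3.2714  x^+=-3.5055  v^+=2.4288  a^+=1.1218

x_post = -3.5055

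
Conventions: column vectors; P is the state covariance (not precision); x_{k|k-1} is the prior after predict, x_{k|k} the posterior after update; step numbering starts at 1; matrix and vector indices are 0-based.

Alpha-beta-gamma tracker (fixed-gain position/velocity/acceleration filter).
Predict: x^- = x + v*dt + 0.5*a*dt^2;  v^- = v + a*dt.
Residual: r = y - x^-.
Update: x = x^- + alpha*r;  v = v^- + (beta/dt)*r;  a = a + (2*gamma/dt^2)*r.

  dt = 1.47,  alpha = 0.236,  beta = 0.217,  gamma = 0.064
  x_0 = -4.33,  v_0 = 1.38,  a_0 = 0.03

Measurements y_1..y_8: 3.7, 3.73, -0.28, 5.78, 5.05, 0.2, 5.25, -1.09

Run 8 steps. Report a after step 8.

step 1: x_pred=-2.2690  r=5.9690  x^+=-0.8603  v^+=2.3052  a^+=0.3836
step 2: x_pred=2.9428  r=0.7872  x^+=3.1286  v^+=2.9853  a^+=0.4302
step 3: x_pred=7.9818  r=-8.2618  x^+=6.0320  v^+=2.3981  a^+=-0.0592
step 4: x_pred=9.4932  r=-3.7132  x^+=8.6169  v^+=1.7629  a^+=-0.2791
step 5: x_pred=10.9068  r=-5.8568  x^+=9.5246  v^+=0.4880  a^+=-0.6261
step 6: x_pred=9.5656  r=-9.3656  x^+=7.3553  v^+=-1.8148  a^+=-1.1808
step 7: x_pred=3.4117  r=1.8383  x^+=3.8455  v^+=-3.2793  a^+=-1.0719
step 8: x_pred=-2.1332  r=1.0432  x^+=-1.8870  v^+=-4.7010  a^+=-1.0101

a_post = -1.0101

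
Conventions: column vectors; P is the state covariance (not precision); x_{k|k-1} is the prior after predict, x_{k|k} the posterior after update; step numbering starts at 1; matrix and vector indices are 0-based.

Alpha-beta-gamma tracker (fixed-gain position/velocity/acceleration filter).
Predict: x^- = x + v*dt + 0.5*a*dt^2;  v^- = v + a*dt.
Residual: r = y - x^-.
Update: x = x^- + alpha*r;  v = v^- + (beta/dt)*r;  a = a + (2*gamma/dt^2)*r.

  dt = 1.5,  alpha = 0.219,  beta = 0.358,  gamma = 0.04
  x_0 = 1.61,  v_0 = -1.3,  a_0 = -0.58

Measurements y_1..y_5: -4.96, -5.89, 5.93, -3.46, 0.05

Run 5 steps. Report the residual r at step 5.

step 1: x_pred=-0.9925  r=-3.9675  x^+=-1.8614  v^+=-3.1169  a^+=-0.7211
step 2: x_pred=-7.3479  r=1.4579  x^+=-7.0287  v^+=-3.8505  a^+=-0.6692
step 3: x_pred=-13.5574  r=19.4874  x^+=-9.2896  v^+=-0.2034  a^+=0.0237
step 4: x_pred=-9.5681  r=6.1081  x^+=-8.2304  v^+=1.2899  a^+=0.2408
step 5: x_pred=-6.0247  r=6.0747  x^+=-4.6943  v^+=3.1010  a^+=0.4568

resid = 6.0747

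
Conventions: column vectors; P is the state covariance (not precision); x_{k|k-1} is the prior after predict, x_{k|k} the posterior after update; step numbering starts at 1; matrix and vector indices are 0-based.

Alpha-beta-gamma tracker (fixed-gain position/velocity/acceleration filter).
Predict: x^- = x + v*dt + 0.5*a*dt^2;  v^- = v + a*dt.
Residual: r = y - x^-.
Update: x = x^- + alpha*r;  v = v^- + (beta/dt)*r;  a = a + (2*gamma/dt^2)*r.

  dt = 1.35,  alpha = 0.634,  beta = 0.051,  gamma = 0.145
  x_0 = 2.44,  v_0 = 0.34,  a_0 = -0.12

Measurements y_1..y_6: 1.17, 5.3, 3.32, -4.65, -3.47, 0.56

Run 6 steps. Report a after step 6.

a_post = -0.1221

step 1: x_pred=2.7896  r=-1.6197  x^+=1.7628  v^+=0.1168  a^+=-0.3777
step 2: x_pred=1.5763  r=3.7237  x^+=3.9371  v^+=-0.2524  a^+=0.2148
step 3: x_pred=3.7921  r=-0.4721  x^+=3.4928  v^+=0.0197  a^+=0.1397
step 4: x_pred=3.6467  r=-8.2967  x^+=-1.6134  v^+=-0.1051  a^+=-1.1805
step 5: x_pred=-2.8311  r=-0.6389  x^+=-3.2362  v^+=-1.7230  a^+=-1.2822
step 6: x_pred=-6.7305  r=7.2905  x^+=-2.1083  v^+=-3.1785  a^+=-0.1221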